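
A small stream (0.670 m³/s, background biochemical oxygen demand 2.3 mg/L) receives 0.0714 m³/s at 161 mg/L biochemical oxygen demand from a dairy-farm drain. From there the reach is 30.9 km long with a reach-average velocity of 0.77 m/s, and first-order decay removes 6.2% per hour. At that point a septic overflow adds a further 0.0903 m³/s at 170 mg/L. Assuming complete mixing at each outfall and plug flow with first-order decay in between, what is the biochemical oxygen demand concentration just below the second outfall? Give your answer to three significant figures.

Mass balance: C = (0.6700·2.300 + 0.07140·161.0) / 0.7414 = 13.04/0.7414 = 17.58 mg/L; combined flow 0.7414 m³/s.
Travel time t = 30.9·1000 / 0.77 = 40130 s = 11.15 h.
6.2%/h lost → k = −ln(1 − 0.062) = 0.06401 h⁻¹.
First-order decay: C = 17.58·exp(−k·t) = 17.58·0.4899 = 8.615 mg/L.
Second outfall: C = (0.7414·8.615 + 0.09030·170.0)/0.8317 = 26.14 mg/L.

26.1 mg/L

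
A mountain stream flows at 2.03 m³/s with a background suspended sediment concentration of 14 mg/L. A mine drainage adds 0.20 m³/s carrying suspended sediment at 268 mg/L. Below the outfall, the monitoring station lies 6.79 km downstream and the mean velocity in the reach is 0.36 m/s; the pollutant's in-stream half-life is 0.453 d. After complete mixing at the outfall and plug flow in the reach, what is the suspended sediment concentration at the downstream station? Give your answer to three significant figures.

Mass balance: C = (2.030·14.00 + 0.2000·268.0) / 2.230 = 82.02/2.230 = 36.78 mg/L.
Travel time t = 6.79·1000 / 0.36 = 18860 s = 5.239 h.
Half-life 0.453 d → k = ln 2 / 0.453 = 1.530 d⁻¹.
After decay, C = 36.78 × e^(−kt) = 36.78 × 0.7160 = 26.34 mg/L.

26.3 mg/L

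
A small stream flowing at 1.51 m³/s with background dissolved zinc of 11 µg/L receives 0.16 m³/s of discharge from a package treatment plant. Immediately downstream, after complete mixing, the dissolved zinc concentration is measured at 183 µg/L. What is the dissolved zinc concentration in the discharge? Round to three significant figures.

1810 µg/L

Mass balance: 1.510·11.00 + 0.1600·Cₑ = 1.670·183.0
→ Cₑ = (1.670·183.0 − 1.510·11.00) / 0.1600 = 1806 µg/L.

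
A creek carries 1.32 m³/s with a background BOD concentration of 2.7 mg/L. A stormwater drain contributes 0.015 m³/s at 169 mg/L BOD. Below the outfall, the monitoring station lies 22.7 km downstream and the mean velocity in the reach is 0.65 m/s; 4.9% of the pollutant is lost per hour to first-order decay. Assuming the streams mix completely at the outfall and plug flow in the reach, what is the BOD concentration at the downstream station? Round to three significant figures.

Flow-weighted average: C = (1.320·2.700 + 0.01500·169.0) / 1.335 = 6.099/1.335 = 4.569 mg/L.
Travel time t = 22.7·1000 / 0.65 = 34920 s = 9.701 h.
4.9%/h lost → k = −ln(1 − 0.049) = 0.05024 h⁻¹.
Applying C = C₀e^(−kt): 4.569 × 0.6142 = 2.806 mg/L.

2.81 mg/L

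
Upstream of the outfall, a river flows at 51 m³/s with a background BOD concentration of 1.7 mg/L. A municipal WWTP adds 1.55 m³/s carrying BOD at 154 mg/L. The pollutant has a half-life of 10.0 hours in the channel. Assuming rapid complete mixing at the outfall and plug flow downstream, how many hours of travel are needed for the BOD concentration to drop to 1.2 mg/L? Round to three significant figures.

23.7 h

Conservation of mass: C = (51.00·1.700 + 1.550·154.0) / 52.55 = 325.4/52.55 = 6.192 mg/L.
Half-life 10.0 h → k = ln 2 / 10.0 = 0.06931 h⁻¹ = 1.664 d⁻¹.
6.192·exp(−k·t) = 1.2 → t = ln(6.192/1.2)/k = 85230 s = 23.67 h.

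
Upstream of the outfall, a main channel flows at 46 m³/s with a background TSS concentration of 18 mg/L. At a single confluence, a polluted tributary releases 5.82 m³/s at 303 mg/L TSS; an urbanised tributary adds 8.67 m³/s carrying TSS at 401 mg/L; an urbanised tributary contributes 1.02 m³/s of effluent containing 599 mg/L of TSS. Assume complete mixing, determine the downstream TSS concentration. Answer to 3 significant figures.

Mixed concentration C = ΣQC/ΣQ = (46.00·18.00 + 5.820·303.0 + 8.670·401.0 + 1.020·599.0) / 61.51 = 6679/61.51 = 108.6 mg/L.

109 mg/L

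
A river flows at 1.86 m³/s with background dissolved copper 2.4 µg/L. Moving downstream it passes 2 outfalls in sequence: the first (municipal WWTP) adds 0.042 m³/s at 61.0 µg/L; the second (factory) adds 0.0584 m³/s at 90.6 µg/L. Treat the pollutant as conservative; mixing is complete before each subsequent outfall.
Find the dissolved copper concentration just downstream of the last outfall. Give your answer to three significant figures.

6.28 µg/L

After outfall 1: Q = 1.860 + 0.04200 = 1.902 m³/s; C = (1.860·2.400 + 0.04200·61.00)/1.902 = 3.694 µg/L.
After outfall 2: Q = 1.902 + 0.05840 = 1.960 m³/s; C = (1.902·3.694 + 0.05840·90.60)/1.960 = 6.283 µg/L.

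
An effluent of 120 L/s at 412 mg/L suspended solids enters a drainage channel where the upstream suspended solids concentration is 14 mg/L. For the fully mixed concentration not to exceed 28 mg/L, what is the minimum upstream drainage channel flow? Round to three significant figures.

Set C_mix = 28: (Q·14.00 + 120.0·412.0) / (Q + 120.0) = 28
→ Q = 120.0·(412.0 − 28)/(28 − 14.00) = 3291 L/s.

3290 L/s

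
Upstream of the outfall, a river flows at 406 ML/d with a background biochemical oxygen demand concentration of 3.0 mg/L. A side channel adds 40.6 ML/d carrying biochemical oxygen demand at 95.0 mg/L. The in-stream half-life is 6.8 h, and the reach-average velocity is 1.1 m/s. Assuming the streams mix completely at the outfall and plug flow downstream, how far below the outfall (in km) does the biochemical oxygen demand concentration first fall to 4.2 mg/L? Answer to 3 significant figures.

Flow-weighted average: C = (406.0·3.000 + 40.60·95.00) / 446.6 = 5075/446.6 = 11.36 mg/L.
Half-life 6.8 h → k = ln 2 / 6.8 = 0.1019 h⁻¹ = 2.446 d⁻¹.
Set 11.36·exp(−k·t) = 4.2 → t = ln(11.36/4.2)/k = 35150 s = 9.765 h.
Distance = v·t = 1.1·35150 = 38670 m = 38.67 km.

38.7 km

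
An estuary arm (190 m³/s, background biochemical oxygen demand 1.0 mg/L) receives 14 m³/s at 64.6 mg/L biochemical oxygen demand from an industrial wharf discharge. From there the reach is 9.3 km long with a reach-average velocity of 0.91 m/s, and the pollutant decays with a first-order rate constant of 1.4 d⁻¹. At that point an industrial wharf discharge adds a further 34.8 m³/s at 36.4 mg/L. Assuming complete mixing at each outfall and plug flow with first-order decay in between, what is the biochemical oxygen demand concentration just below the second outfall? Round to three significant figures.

Mixed concentration C = ΣQC/ΣQ = (190.0·1.000 + 14.00·64.60) / 204.0 = 1094/204.0 = 5.365 mg/L; combined flow 204.0 m³/s.
Travel time t = 9.3·1000 / 0.91 = 10220 s = 2.839 h.
Applying C = C₀e^(−kt): 5.365 × 0.8474 = 4.546 mg/L.
At the second outfall, C = (204.0·4.546 + 34.80·36.40) / (204.0 + 34.80) = 9.188 mg/L.

9.19 mg/L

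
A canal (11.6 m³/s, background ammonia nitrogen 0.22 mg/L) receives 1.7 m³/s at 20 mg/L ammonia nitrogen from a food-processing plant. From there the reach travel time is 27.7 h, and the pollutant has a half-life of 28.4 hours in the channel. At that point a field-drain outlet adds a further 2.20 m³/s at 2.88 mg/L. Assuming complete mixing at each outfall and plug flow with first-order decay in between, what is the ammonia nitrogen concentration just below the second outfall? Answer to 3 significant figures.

Flow-weighted average: C = (11.60·0.2200 + 1.700·20.00) / 13.30 = 36.55/13.30 = 2.748 mg/L; combined flow 13.30 m³/s.
Half-life 28.4 h → k = ln 2 / 28.4 = 0.02441 h⁻¹ = 0.5858 d⁻¹.
Applying C = C₀e^(−kt): 2.748 × 0.5086 = 1.398 mg/L.
Second outfall: C = (13.30·1.398 + 2.200·2.880)/15.50 = 1.608 mg/L.

1.61 mg/L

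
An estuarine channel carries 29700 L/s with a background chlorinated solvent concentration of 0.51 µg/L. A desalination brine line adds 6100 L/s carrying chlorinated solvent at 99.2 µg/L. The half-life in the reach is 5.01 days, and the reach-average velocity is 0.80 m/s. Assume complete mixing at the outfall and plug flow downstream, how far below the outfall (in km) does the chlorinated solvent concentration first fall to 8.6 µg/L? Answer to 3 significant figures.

After mixing, C = (29700·0.5100 + 6100·99.20) / 35800 = 620300/35800 = 17.33 µg/L.
Half-life 5.01 d → k = ln 2 / 5.01 = 0.1384 d⁻¹.
Set 17.33·exp(−k·t) = 8.6 → t = ln(17.33/8.6)/k = 437400 s = 121.5 h.
Distance = v·t = 0.80·437400 = 349900 m = 349.9 km.

350 km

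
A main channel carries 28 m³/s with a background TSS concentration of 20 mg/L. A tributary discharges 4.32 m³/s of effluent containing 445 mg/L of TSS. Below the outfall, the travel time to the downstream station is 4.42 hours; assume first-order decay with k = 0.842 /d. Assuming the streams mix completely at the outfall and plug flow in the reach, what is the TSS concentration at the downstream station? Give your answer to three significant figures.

65.8 mg/L

Mass balance: C = (28.00·20.00 + 4.320·445.0) / 32.32 = 2482/32.32 = 76.81 mg/L.
Applying C = C₀e^(−kt): 76.81 × 0.8564 = 65.77 mg/L.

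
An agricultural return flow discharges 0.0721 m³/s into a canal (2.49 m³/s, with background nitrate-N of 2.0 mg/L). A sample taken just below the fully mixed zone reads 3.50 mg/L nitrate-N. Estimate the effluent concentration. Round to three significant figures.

55.3 mg/L

Mass balance: 2.490·2.000 + 0.07210·Cₑ = 2.562·3.500
→ Cₑ = (2.562·3.500 − 2.490·2.000) / 0.07210 = 55.30 mg/L.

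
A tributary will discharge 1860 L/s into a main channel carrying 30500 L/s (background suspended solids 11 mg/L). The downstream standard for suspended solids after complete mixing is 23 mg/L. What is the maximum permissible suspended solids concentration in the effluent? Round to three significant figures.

220 mg/L

At the limit, (Qr·Cr + Qe·Cₑ)/(Qr + Qe) = 23:
Cₑ = (32360·23 − 30500·11.00) / 1860 = 219.8 mg/L.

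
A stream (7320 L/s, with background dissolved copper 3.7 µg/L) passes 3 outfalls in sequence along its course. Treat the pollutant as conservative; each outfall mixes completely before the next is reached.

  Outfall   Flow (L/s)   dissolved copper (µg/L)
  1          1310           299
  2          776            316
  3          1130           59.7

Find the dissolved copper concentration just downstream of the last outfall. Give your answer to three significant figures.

69.4 µg/L

Outfall 1: combined Q = 8630 L/s; C = (7320·3.700 + 1310·299.0)/8630 = 48.53 µg/L.
Outfall 2: combined Q = 9406 L/s; C = (8630·48.53 + 776.0·316.0)/9406 = 70.59 µg/L.
Outfall 3: combined Q = 10540 L/s; C = (9406·70.59 + 1130·59.70)/10540 = 69.42 µg/L.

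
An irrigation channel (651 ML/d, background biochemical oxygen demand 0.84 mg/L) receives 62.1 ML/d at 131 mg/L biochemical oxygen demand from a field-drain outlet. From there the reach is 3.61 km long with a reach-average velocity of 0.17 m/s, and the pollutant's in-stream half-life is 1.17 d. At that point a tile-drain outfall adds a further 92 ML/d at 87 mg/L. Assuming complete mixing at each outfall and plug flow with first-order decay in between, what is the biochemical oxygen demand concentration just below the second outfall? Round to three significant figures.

19.3 mg/L

Flow-weighted average: C = (651.0·0.8400 + 62.10·131.0) / 713.1 = 8682/713.1 = 12.17 mg/L; combined flow 713.1 ML/d.
Travel time t = 3.61·1000 / 0.17 = 21240 s = 5.899 h.
Half-life 1.17 d → k = ln 2 / 1.17 = 0.5924 d⁻¹.
Decay over the reach: 12.17·exp(−kt) = 12.17·0.8645 = 10.53 mg/L.
Second outfall: C = (713.1·10.53 + 92.00·87.00)/805.1 = 19.26 mg/L.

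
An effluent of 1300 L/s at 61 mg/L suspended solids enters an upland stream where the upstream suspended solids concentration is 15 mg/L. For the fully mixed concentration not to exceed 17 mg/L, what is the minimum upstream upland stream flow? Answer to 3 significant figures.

28600 L/s

Set C_mix = 17: (Q·15.00 + 1300·61.00) / (Q + 1300) = 17
→ Q = 1300·(61.00 − 17)/(17 − 15.00) = 28600 L/s.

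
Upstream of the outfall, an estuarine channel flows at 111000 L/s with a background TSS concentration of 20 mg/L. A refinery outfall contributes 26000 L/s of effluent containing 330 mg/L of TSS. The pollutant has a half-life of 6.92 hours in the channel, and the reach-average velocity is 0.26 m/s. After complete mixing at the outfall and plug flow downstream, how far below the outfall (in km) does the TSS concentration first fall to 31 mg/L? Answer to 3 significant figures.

Flow-weighted average: C = (111000·20.00 + 26000·330.0) / 137000 = 10800000/137000 = 78.83 mg/L.
Half-life 6.92 h → k = ln 2 / 6.92 = 0.1002 h⁻¹ = 2.404 d⁻¹.
Set 78.83·exp(−k·t) = 31 → t = ln(78.83/31)/k = 33540 s = 9.318 h.
Distance = v·t = 0.26·33540 = 8722 m = 8.722 km.

8.72 km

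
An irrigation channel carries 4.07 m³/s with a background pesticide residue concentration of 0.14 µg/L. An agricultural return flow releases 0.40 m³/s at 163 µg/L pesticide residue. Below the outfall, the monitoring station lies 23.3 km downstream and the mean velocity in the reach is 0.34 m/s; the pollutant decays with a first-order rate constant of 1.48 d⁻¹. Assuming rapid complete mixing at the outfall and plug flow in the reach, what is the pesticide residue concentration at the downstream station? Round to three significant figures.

Flow-weighted average: C = (4.070·0.1400 + 0.4000·163.0) / 4.470 = 65.77/4.470 = 14.71 µg/L.
Travel time t = 23.3·1000 / 0.34 = 68530 s = 19.04 h.
Applying C = C₀e^(−kt): 14.71 × 0.3092 = 4.549 µg/L.

4.55 µg/L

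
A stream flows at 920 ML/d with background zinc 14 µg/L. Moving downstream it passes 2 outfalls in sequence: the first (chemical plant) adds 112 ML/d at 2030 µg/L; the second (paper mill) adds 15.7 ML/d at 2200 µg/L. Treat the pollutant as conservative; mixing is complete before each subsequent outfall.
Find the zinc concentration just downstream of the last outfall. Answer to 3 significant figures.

262 µg/L

Below outfall 1: Q → 1032 ML/d, C = (920.0·14.00 + 112.0·2030)/1032 = 232.8 µg/L.
Below outfall 2: Q → 1048 ML/d, C = (1032·232.8 + 15.70·2200)/1048 = 262.3 µg/L.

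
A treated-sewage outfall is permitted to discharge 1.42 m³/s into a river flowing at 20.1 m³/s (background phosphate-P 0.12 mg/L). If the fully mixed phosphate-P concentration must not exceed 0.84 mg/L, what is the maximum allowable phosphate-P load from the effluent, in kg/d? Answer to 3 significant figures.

1350 kg/d

Mass balance at the limit: 20.10·0.1200 + 1.420·Cₑ = 21.52·0.84 → Cₑ = 11.03 mg/L.
Load = 1.420 m³/s × 11.03 g/m³ × 86 400 s/d = 1353 kg/d.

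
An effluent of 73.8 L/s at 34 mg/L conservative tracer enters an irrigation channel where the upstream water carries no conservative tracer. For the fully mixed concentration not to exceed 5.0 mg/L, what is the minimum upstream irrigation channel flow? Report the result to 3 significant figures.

Set C_mix = 5.0: (Q·0 + 73.80·34.00) / (Q + 73.80) = 5.0
→ Q = 73.80·(34.00 − 5.0)/(5.0 − 0) = 428.0 L/s.

428 L/s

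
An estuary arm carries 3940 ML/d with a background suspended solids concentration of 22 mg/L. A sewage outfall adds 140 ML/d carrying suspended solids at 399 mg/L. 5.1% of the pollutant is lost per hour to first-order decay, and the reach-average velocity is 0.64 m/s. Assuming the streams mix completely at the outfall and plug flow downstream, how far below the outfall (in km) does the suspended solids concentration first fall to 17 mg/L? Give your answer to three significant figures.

31.7 km

Mixed concentration C = ΣQC/ΣQ = (3940·22.00 + 140.0·399.0) / 4080 = 142500/4080 = 34.94 mg/L.
5.1%/h lost → k = −ln(1 − 0.051) = 0.05235 h⁻¹.
Set 34.94·exp(−k·t) = 17 → t = ln(34.94/17)/k = 49540 s = 13.76 h.
Distance = v·t = 0.64·49540 = 31700 m = 31.70 km.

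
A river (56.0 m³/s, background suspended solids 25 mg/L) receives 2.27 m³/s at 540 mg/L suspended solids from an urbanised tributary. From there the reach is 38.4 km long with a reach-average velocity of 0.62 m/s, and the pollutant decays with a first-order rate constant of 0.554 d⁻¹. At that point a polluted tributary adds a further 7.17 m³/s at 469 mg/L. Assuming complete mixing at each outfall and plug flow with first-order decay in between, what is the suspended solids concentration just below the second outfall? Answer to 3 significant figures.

78.4 mg/L

Mixed concentration C = ΣQC/ΣQ = (56.00·25.00 + 2.270·540.0) / 58.27 = 2626/58.27 = 45.06 mg/L; combined flow 58.27 m³/s.
Travel time t = 38.4·1000 / 0.62 = 61940 s = 17.20 h.
Applying C = C₀e^(−kt): 45.06 × 0.6722 = 30.29 mg/L.
At the second outfall, C = (58.27·30.29 + 7.170·469.0) / (58.27 + 7.170) = 78.36 mg/L.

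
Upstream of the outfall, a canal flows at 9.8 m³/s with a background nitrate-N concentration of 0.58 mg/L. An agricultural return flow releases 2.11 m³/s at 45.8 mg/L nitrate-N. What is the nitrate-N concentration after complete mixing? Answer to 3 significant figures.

Flow-weighted average: C = (9.800·0.5800 + 2.110·45.80) / 11.91 = 102.3/11.91 = 8.591 mg/L.

8.59 mg/L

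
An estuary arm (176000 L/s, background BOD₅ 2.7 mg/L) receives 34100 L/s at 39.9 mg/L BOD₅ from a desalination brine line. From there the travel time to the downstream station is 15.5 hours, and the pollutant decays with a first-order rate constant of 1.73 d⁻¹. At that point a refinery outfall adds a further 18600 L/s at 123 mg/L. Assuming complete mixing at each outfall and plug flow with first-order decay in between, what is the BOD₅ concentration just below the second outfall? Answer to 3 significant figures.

Mass balance: C = (176000·2.700 + 34100·39.90) / 210100 = 1836000/210100 = 8.738 mg/L; combined flow 210100 L/s.
Decay over the reach: 8.738·exp(−kt) = 8.738·0.3272 = 2.859 mg/L.
Second outfall: C = (210100·2.859 + 18600·123.0)/228700 = 12.63 mg/L.

12.6 mg/L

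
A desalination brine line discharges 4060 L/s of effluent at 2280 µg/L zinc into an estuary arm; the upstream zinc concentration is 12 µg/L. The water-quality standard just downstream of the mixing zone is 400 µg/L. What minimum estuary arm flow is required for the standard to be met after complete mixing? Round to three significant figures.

19700 L/s

Set C_mix = 400: (Q·12.00 + 4060·2280) / (Q + 4060) = 400
→ Q = 4060·(2280 − 400)/(400 − 12.00) = 19670 L/s.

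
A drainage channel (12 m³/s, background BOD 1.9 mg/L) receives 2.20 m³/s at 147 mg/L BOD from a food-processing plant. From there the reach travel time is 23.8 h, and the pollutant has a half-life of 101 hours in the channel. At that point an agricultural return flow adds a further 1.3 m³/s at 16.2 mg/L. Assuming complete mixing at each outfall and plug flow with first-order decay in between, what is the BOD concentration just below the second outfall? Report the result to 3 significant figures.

20.3 mg/L

After mixing, C = (12.00·1.900 + 2.200·147.0) / 14.20 = 346.2/14.20 = 24.38 mg/L; combined flow 14.20 m³/s.
Half-life 101 h → k = ln 2 / 101 = 0.006863 h⁻¹ = 0.1647 d⁻¹.
First-order decay: C = 24.38·exp(−k·t) = 24.38·0.8493 = 20.71 mg/L.
At the second outfall, C = (14.20·20.71 + 1.300·16.20) / (14.20 + 1.300) = 20.33 mg/L.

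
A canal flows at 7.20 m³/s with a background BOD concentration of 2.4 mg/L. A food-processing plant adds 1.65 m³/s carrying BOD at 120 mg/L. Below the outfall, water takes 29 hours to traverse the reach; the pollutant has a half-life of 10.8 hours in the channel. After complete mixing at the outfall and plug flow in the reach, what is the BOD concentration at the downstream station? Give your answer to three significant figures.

3.78 mg/L

Mass balance: C = (7.200·2.400 + 1.650·120.0) / 8.850 = 215.3/8.850 = 24.33 mg/L.
Half-life 10.8 h → k = ln 2 / 10.8 = 0.06418 h⁻¹ = 1.540 d⁻¹.
First-order decay: C = 24.33·exp(−k·t) = 24.33·0.1555 = 3.782 mg/L.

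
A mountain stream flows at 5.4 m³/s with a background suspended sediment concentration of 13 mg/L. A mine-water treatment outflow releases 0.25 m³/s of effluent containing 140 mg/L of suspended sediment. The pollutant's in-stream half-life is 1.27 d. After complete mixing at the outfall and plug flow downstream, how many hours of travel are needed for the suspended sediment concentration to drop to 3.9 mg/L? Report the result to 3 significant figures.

68.7 h

Flow-weighted average: C = (5.400·13.00 + 0.2500·140.0) / 5.650 = 105.2/5.650 = 18.62 mg/L.
Half-life 1.27 d → k = ln 2 / 1.27 = 0.5458 d⁻¹.
18.62·exp(−k·t) = 3.9 → t = ln(18.62/3.9)/k = 247500 s = 68.74 h.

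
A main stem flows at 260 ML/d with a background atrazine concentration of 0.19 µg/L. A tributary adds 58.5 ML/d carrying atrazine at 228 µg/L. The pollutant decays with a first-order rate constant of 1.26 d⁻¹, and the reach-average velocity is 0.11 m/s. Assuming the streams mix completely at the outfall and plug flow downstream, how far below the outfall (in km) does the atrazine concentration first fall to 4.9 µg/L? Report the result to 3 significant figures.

16.2 km

Conservation of mass: C = (260.0·0.1900 + 58.50·228.0) / 318.5 = 13390/318.5 = 42.03 µg/L.
Set 42.03·exp(−k·t) = 4.9 → t = ln(42.03/4.9)/k = 147400 s = 40.94 h.
Distance = v·t = 0.11·147400 = 16210 m = 16.21 km.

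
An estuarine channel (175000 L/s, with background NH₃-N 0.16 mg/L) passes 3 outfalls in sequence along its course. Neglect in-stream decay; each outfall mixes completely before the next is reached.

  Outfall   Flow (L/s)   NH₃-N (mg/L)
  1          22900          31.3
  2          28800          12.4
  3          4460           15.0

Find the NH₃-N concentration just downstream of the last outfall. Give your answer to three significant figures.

5.06 mg/L

After outfall 1: Q = 175000 + 22900 = 197900 L/s; C = (175000·0.1600 + 22900·31.30)/197900 = 3.763 mg/L.
After outfall 2: Q = 197900 + 28800 = 226700 L/s; C = (197900·3.763 + 28800·12.40)/226700 = 4.861 mg/L.
After outfall 3: Q = 226700 + 4460 = 231200 L/s; C = (226700·4.861 + 4460·15.00)/231200 = 5.056 mg/L.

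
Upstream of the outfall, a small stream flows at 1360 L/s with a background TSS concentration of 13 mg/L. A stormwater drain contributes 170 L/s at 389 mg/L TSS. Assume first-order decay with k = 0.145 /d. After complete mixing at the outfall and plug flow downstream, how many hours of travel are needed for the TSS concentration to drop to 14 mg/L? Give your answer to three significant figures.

Mixed concentration C = ΣQC/ΣQ = (1360·13.00 + 170.0·389.0) / 1530 = 83810/1530 = 54.78 mg/L.
54.78·exp(−k·t) = 14 → t = ln(54.78/14)/k = 812900 s = 225.8 h.

226 h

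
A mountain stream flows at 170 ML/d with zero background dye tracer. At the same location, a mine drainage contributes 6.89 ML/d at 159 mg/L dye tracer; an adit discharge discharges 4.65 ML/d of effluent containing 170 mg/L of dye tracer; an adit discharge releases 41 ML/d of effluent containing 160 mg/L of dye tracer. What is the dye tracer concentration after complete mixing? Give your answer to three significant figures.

Mass balance: C = (170.0·0 + 6.890·159.0 + 4.650·170.0 + 41.00·160.0) / 222.5 = 8446/222.5 = 37.95 mg/L.

38.0 mg/L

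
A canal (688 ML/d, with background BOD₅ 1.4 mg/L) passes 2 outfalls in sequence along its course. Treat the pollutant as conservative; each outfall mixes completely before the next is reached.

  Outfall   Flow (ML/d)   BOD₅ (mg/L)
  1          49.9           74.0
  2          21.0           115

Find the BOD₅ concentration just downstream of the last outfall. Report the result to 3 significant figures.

9.32 mg/L

Below outfall 1: Q → 737.9 ML/d, C = (688.0·1.400 + 49.90·74.00)/737.9 = 6.310 mg/L.
Below outfall 2: Q → 758.9 ML/d, C = (737.9·6.310 + 21.00·115.0)/758.9 = 9.317 mg/L.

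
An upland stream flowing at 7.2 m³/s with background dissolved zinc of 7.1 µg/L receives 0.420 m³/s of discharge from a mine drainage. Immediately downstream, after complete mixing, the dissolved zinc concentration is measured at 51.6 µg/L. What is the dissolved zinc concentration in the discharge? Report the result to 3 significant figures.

Mass balance: 7.200·7.100 + 0.4200·Cₑ = 7.620·51.60
→ Cₑ = (7.620·51.60 − 7.200·7.100) / 0.4200 = 814.5 µg/L.

814 µg/L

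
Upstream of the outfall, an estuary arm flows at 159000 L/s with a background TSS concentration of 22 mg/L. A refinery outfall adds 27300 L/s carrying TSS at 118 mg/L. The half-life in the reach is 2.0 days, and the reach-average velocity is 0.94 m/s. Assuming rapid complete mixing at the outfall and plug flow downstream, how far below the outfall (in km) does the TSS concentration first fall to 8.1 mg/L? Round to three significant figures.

350 km

Conservation of mass: C = (159000·22.00 + 27300·118.0) / 186300 = 6719000/186300 = 36.07 mg/L.
Half-life 2.0 d → k = ln 2 / 2.0 = 0.3466 d⁻¹.
Set 36.07·exp(−k·t) = 8.1 → t = ln(36.07/8.1)/k = 372300 s = 103.4 h.
Distance = v·t = 0.94·372300 = 350000 m = 350.0 km.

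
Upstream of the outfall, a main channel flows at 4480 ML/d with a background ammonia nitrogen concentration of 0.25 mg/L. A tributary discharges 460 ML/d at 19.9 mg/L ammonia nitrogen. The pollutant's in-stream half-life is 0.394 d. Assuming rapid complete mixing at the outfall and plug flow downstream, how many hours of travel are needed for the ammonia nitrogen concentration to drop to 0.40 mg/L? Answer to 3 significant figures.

Flow-weighted average: C = (4480·0.2500 + 460.0·19.90) / 4940 = 10270/4940 = 2.080 mg/L.
Half-life 0.394 d → k = ln 2 / 0.394 = 1.759 d⁻¹.
2.080·exp(−k·t) = 0.40 → t = ln(2.080/0.40)/k = 80960 s = 22.49 h.

22.5 h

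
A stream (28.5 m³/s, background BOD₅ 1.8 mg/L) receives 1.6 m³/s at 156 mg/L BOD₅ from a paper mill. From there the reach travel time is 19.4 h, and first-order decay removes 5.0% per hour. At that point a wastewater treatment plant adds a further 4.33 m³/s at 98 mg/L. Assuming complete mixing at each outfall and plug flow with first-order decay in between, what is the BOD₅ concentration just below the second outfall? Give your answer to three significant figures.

Mixed concentration C = ΣQC/ΣQ = (28.50·1.800 + 1.600·156.0) / 30.10 = 300.9/30.10 = 9.997 mg/L; combined flow 30.10 m³/s.
5.0%/h lost → k = −ln(1 − 0.05) = 0.05129 h⁻¹.
After decay, C = 9.997 × e^(−kt) = 9.997 × 0.3697 = 3.696 mg/L.
Second outfall: C = (30.10·3.696 + 4.330·98.00)/34.43 = 15.56 mg/L.

15.6 mg/L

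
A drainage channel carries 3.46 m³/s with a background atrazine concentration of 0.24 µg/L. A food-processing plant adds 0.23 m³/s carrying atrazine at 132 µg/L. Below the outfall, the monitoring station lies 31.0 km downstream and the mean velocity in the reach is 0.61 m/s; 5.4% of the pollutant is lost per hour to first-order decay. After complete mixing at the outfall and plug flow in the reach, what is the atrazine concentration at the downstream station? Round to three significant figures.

After mixing, C = (3.460·0.2400 + 0.2300·132.0) / 3.690 = 31.19/3.690 = 8.453 µg/L.
Travel time t = 31.0·1000 / 0.61 = 50820 s = 14.12 h.
5.4%/h lost → k = −ln(1 − 0.054) = 0.05551 h⁻¹.
After decay, C = 8.453 × e^(−kt) = 8.453 × 0.4567 = 3.861 µg/L.

3.86 µg/L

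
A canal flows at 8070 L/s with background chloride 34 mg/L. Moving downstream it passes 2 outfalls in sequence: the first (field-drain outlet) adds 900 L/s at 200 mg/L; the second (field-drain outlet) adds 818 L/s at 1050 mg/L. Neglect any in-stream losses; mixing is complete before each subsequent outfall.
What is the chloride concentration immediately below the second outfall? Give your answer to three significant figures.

After outfall 1: Q = 8070 + 900.0 = 8970 L/s; C = (8070·34.00 + 900.0·200.0)/8970 = 50.66 mg/L.
After outfall 2: Q = 8970 + 818.0 = 9788 L/s; C = (8970·50.66 + 818.0·1050)/9788 = 134.2 mg/L.

134 mg/L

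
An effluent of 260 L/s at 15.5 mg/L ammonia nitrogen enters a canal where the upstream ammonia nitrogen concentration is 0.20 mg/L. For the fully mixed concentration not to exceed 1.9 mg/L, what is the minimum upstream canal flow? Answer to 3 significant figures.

2080 L/s

Set C_mix = 1.9: (Q·0.2000 + 260.0·15.50) / (Q + 260.0) = 1.9
→ Q = 260.0·(15.50 − 1.9)/(1.9 − 0.2000) = 2080 L/s.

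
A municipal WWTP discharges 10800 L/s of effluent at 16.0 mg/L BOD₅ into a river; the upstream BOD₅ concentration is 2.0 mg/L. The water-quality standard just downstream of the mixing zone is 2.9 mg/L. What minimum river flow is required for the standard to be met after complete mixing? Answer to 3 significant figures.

157000 L/s

Set C_mix = 2.9: (Q·2.000 + 10800·16.00) / (Q + 10800) = 2.9
→ Q = 10800·(16.00 − 2.9)/(2.9 − 2.000) = 157200 L/s.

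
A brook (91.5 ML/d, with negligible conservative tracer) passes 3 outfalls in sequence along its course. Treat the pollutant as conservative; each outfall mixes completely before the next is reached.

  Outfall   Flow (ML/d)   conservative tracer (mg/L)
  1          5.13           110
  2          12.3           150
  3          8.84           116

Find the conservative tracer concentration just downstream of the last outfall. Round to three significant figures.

After outfall 1: Q = 91.50 + 5.130 = 96.63 ML/d; C = (91.50·0 + 5.130·110.0)/96.63 = 5.840 mg/L.
After outfall 2: Q = 96.63 + 12.30 = 108.9 ML/d; C = (96.63·5.840 + 12.30·150.0)/108.9 = 22.12 mg/L.
After outfall 3: Q = 108.9 + 8.840 = 117.8 ML/d; C = (108.9·22.12 + 8.840·116.0)/117.8 = 29.16 mg/L.

29.2 mg/L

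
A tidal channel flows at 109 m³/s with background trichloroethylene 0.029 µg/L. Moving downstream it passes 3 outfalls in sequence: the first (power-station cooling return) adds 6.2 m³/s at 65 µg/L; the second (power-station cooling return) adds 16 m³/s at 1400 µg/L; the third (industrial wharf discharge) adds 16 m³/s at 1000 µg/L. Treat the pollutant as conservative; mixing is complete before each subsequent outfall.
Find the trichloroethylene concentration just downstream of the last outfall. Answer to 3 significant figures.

After outfall 1: Q = 109.0 + 6.200 = 115.2 m³/s; C = (109.0·0.02900 + 6.200·65.00)/115.2 = 3.526 µg/L.
After outfall 2: Q = 115.2 + 16.00 = 131.2 m³/s; C = (115.2·3.526 + 16.00·1400)/131.2 = 173.8 µg/L.
After outfall 3: Q = 131.2 + 16.00 = 147.2 m³/s; C = (131.2·173.8 + 16.00·1000)/147.2 = 263.6 µg/L.

264 µg/L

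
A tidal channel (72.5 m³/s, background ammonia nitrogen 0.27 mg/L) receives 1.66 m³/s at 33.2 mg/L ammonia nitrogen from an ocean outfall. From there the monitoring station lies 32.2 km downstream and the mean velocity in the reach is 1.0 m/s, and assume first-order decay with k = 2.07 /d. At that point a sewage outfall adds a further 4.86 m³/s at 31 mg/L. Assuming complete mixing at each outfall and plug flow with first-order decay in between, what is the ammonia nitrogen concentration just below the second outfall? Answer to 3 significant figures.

2.34 mg/L

Mass balance: C = (72.50·0.2700 + 1.660·33.20) / 74.16 = 74.69/74.16 = 1.007 mg/L; combined flow 74.16 m³/s.
Travel time t = 32.2·1000 / 1.0 = 32200 s = 8.944 h.
After decay, C = 1.007 × e^(−kt) = 1.007 × 0.4623 = 0.4656 mg/L.
Second outfall: C = (74.16·0.4656 + 4.860·31.00)/79.02 = 2.344 mg/L.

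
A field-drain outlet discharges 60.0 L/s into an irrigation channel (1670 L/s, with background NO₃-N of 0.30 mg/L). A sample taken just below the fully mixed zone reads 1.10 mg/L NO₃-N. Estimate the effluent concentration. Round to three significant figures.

23.4 mg/L

Mass balance: 1670·0.3000 + 60.00·Cₑ = 1730·1.100
→ Cₑ = (1730·1.100 − 1670·0.3000) / 60.00 = 23.37 mg/L.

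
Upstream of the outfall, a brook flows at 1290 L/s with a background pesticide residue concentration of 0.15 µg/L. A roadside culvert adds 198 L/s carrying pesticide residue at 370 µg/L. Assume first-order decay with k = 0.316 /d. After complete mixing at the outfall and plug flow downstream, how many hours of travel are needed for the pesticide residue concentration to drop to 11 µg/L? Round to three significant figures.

114 h

Mass balance: C = (1290·0.1500 + 198.0·370.0) / 1488 = 73450/1488 = 49.36 µg/L.
49.36·exp(−k·t) = 11 → t = ln(49.36/11)/k = 410500 s = 114.0 h.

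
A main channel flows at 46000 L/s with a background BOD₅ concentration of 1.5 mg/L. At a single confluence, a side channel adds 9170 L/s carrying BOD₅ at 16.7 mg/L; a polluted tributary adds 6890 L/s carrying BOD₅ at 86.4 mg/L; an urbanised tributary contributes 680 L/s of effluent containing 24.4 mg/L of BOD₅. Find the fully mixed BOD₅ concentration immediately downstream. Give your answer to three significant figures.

Flow-weighted average: C = (46000·1.500 + 9170·16.70 + 6890·86.40 + 680.0·24.40) / 62740 = 834000/62740 = 13.29 mg/L.

13.3 mg/L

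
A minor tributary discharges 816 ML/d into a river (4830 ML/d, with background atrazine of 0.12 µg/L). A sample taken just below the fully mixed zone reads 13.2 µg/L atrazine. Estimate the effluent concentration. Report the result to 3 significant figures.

90.6 µg/L

Mass balance: 4830·0.1200 + 816.0·Cₑ = 5646·13.20
→ Cₑ = (5646·13.20 − 4830·0.1200) / 816.0 = 90.62 µg/L.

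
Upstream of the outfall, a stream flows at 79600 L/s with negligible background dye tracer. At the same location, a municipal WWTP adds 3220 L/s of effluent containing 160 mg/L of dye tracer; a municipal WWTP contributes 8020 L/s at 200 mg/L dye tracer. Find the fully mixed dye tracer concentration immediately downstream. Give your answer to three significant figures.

Mass balance: C = (79600·0 + 3220·160.0 + 8020·200.0) / 90840 = 2119000/90840 = 23.33 mg/L.

23.3 mg/L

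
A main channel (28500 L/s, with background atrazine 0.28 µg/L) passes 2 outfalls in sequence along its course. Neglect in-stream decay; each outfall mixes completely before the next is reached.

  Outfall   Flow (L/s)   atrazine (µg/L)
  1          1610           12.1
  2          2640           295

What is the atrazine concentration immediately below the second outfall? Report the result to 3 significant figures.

After outfall 1: Q = 28500 + 1610 = 30110 L/s; C = (28500·0.2800 + 1610·12.10)/30110 = 0.9120 µg/L.
After outfall 2: Q = 30110 + 2640 = 32750 L/s; C = (30110·0.9120 + 2640·295.0)/32750 = 24.62 µg/L.

24.6 µg/L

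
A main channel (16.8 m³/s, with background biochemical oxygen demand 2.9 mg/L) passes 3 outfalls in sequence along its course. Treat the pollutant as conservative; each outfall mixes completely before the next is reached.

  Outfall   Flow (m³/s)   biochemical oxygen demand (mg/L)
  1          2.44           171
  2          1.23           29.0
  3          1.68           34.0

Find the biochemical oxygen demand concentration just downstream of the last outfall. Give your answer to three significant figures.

25.2 mg/L

Below outfall 1: Q → 19.24 m³/s, C = (16.80·2.900 + 2.440·171.0)/19.24 = 24.22 mg/L.
Below outfall 2: Q → 20.47 m³/s, C = (19.24·24.22 + 1.230·29.00)/20.47 = 24.51 mg/L.
Below outfall 3: Q → 22.15 m³/s, C = (20.47·24.51 + 1.680·34.00)/22.15 = 25.23 mg/L.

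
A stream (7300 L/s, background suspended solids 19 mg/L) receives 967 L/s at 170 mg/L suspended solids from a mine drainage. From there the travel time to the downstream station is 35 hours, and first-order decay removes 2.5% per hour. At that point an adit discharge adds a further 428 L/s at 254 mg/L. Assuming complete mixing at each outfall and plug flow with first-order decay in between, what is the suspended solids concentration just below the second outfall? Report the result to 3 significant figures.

After mixing, C = (7300·19.00 + 967.0·170.0) / 8267 = 303100/8267 = 36.66 mg/L; combined flow 8267 L/s.
2.5%/h lost → k = −ln(1 − 0.025) = 0.02532 h⁻¹.
First-order decay: C = 36.66·exp(−k·t) = 36.66·0.4123 = 15.11 mg/L.
At the second outfall, C = (8267·15.11 + 428.0·254.0) / (8267 + 428.0) = 26.87 mg/L.

26.9 mg/L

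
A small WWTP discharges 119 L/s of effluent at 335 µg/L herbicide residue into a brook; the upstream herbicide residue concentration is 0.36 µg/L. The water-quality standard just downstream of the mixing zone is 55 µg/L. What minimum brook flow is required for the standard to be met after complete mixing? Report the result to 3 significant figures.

Set C_mix = 55: (Q·0.3600 + 119.0·335.0) / (Q + 119.0) = 55
→ Q = 119.0·(335.0 − 55)/(55 − 0.3600) = 609.8 L/s.

610 L/s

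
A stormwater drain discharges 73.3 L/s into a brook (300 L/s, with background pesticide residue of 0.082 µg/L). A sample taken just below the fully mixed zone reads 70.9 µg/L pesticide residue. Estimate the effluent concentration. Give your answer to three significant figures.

Mass balance: 300.0·0.08200 + 73.30·Cₑ = 373.3·70.90
→ Cₑ = (373.3·70.90 − 300.0·0.08200) / 73.30 = 360.7 µg/L.

361 µg/L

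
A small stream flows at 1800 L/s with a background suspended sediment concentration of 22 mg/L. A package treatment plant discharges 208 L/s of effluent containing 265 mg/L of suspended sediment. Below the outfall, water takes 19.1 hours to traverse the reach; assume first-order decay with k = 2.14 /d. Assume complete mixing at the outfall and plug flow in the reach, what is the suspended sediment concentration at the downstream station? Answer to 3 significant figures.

8.59 mg/L

After mixing, C = (1800·22.00 + 208.0·265.0) / 2008 = 94720/2008 = 47.17 mg/L.
First-order decay: C = 47.17·exp(−k·t) = 47.17·0.1821 = 8.591 mg/L.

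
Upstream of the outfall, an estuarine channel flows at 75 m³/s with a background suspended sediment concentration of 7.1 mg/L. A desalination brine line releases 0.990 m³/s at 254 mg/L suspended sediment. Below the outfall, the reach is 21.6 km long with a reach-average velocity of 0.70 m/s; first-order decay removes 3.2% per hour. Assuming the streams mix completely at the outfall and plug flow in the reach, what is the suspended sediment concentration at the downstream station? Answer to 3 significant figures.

After mixing, C = (75.00·7.100 + 0.9900·254.0) / 75.99 = 784.0/75.99 = 10.32 mg/L.
Travel time t = 21.6·1000 / 0.70 = 30860 s = 8.571 h.
3.2%/h lost → k = −ln(1 − 0.032) = 0.03252 h⁻¹.
Applying C = C₀e^(−kt): 10.32 × 0.7567 = 7.807 mg/L.

7.81 mg/L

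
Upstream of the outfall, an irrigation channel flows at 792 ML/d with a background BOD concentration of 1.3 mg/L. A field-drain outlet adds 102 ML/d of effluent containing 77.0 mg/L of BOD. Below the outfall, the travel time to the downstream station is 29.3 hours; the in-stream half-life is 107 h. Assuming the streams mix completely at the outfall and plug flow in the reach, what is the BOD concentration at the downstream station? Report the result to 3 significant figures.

Conservation of mass: C = (792.0·1.300 + 102.0·77.00) / 894.0 = 8884/894.0 = 9.937 mg/L.
Half-life 107 h → k = ln 2 / 107 = 0.006478 h⁻¹ = 0.1555 d⁻¹.
Applying C = C₀e^(−kt): 9.937 × 0.8271 = 8.219 mg/L.

8.22 mg/L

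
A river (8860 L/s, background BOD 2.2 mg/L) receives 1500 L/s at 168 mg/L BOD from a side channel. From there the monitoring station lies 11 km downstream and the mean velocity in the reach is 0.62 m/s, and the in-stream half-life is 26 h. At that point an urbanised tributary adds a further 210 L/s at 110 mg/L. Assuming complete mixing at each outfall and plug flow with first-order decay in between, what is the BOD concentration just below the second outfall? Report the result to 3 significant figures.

Mixed concentration C = ΣQC/ΣQ = (8860·2.200 + 1500·168.0) / 10360 = 271500/10360 = 26.21 mg/L; combined flow 10360 L/s.
Travel time t = 11·1000 / 0.62 = 17740 s = 4.928 h.
Half-life 26 h → k = ln 2 / 26 = 0.02666 h⁻¹ = 0.6398 d⁻¹.
Decay over the reach: 26.21·exp(−kt) = 26.21·0.8769 = 22.98 mg/L.
Second outfall: C = (10360·22.98 + 210.0·110.0)/10570 = 24.71 mg/L.

24.7 mg/L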